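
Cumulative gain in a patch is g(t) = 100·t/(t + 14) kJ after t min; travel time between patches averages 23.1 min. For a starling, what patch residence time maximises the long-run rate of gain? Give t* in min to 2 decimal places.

17.98 min

By the marginal value theorem, leave when the instantaneous gain rate g'(t) equals the habitat-wide average g(t)/(T + t).
g'(t) = 100·14/(t + 14)². Setting 100·14/(t+14)² = 100t/[(t+14)(23.1+t)] gives 14(23.1+t) = t(t+14), so t² = 14×23.1 = 323.4.
t* = √323.4 = 17.98 min.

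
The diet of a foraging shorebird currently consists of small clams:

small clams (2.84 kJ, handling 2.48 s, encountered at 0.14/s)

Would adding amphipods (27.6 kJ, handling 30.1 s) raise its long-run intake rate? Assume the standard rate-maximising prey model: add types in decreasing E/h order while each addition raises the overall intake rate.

Yes

Current rate: (0.14×2.84)/(1 + 0.14×2.48) = 0.2951 kJ/s.
amphipods: E/h = 27.6/30.1 = 0.9169 kJ/s.
0.9169 > 0.2951, so adding amphipods raises the average — include it.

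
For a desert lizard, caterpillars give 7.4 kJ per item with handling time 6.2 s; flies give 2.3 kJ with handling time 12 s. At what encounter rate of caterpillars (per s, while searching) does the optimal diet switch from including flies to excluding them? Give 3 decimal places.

0.031 per s

Drop flies once their profitability E₂/h₂ falls below the rate achievable on caterpillars alone: E₂/h₂ = λE₁/(1 + λh₁).
Solve for λ: λE₁h₂ = E₂(1 + λh₁) → λ(E₁h₂ − E₂h₁) = E₂ → λ = E₂/(E₁h₂ − E₂h₁).
λ = 2.3/(7.4×12 − 2.3×6.2) = 2.3/74.54 = 0.03086 per s.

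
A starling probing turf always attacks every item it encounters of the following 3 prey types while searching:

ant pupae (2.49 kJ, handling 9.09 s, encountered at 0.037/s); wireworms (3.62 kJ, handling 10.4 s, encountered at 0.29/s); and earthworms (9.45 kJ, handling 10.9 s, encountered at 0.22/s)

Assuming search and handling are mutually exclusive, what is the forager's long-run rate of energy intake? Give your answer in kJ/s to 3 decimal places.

0.477 kJ/s

R = (0.037×2.49 + 0.29×3.62 + 0.22×9.45) / (1 + 0.037×9.09 + 0.29×10.4 + 0.22×10.9) = 3.221/6.75 = 0.4772 kJ/s.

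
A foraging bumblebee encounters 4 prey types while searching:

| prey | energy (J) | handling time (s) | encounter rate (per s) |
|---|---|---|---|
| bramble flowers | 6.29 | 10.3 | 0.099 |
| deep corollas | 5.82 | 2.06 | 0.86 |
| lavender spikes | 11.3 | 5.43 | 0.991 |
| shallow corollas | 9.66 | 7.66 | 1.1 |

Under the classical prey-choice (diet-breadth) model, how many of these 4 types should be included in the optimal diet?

Rank by E/h (J/s): deep corollas 2.83, lavender spikes 2.08, shallow corollas 1.26, bramble flowers 0.611. Include each in turn until the next type's E/h falls below the running intake rate.
Rate on top 1: 1.806. lavender spikes: 2.08 > 1.806 → include.
Rate on top 2: 1.987. shallow corollas: 1.26 < 1.987 → exclude; stop.
Optimal diet: deep corollas, lavender spikes — 2 of 4 types.

2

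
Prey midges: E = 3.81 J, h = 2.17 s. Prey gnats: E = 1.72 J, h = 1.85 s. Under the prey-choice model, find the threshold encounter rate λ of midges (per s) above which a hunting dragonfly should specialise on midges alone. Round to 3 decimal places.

0.519 per s

The zero-one rule: include gnats iff E₂/h₂ > λE₁/(1+λh₁). Equality gives the switch point.
λE₁h₂ = E₂ + λE₂h₁ ⇒ λ = E₂/(E₁h₂ − E₂h₁) = 1.72/(7.049 − 3.732) = 0.5187 per s.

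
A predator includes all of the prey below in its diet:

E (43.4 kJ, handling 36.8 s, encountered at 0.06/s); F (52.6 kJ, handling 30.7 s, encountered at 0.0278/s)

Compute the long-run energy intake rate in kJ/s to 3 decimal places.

1.001 kJ/s

R = Σλ_iE_i / (1 + Σλ_ih_i)
Numerator: 0.06×43.4 + 0.0278×52.6 = 4.066
Denominator: 1 + 0.06×36.8 + 0.0278×30.7 = 4.061
R = 4.066/4.061 = 1.001 kJ/s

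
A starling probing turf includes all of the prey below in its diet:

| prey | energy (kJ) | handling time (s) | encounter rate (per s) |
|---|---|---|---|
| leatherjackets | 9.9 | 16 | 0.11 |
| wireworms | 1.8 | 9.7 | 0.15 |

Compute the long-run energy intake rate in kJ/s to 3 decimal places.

0.322 kJ/s

Energy encountered per unit search time: 0.11×9.9 + 0.15×1.8 = 1.359 kJ/s.
Handling time per unit search time: 0.11×16 + 0.15×9.7 = 3.215.
Rate = 1.359/(1 + 3.215) = 0.3224 kJ/s.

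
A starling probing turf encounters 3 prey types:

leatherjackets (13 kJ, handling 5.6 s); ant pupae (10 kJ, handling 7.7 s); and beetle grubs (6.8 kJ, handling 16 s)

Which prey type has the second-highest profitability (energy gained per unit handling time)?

ant pupae

In descending order of E/h:
leatherjackets: 13/5.6 = 2.32 kJ/s
ant pupae: 10/7.7 = 1.3 kJ/s
beetle grubs: 6.8/16 = 0.425 kJ/s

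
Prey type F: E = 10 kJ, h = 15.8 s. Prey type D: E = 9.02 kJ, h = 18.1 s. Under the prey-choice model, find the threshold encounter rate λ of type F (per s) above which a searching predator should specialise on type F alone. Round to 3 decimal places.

0.234 per s

At the threshold, the rate on type F alone equals the profitability of type D: λ·10/(1 + λ·15.8) = 9.02/18.1 = 0.4983.
Rearranging, λ(10 − 0.4983×15.8) = 0.4983, so λ = 0.4983/2.126 = 0.2344 per s.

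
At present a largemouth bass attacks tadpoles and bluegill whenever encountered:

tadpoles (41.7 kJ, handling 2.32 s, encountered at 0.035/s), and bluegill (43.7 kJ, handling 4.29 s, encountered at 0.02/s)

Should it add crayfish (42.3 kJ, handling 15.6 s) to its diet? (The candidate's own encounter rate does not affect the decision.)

Yes

On tadpoles and bluegill alone, R = ΣλE/(1+Σλh) = 2.334/1.167 = 2 kJ/s.
Profitability of crayfish: 42.3/15.6 = 2.712 kJ/s.
2.712 > 2, so adding crayfish raises the average — include it.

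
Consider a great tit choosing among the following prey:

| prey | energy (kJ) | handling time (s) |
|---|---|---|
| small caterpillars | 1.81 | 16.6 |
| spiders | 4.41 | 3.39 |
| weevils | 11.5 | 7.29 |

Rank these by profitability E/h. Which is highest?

weevils

In descending order of E/h:
weevils: 11.5/7.29 = 1.58 kJ/s
spiders: 4.41/3.39 = 1.3 kJ/s
small caterpillars: 1.81/16.6 = 0.109 kJ/s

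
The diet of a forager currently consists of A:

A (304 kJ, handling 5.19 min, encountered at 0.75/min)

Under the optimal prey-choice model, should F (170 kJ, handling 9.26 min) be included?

Current rate: (0.75×304)/(1 + 0.75×5.19) = 46.6 kJ/min.
F: E/h = 170/9.26 = 18.36 kJ/min.
18.36 < 46.6, so adding F would lower the average — exclude it.

No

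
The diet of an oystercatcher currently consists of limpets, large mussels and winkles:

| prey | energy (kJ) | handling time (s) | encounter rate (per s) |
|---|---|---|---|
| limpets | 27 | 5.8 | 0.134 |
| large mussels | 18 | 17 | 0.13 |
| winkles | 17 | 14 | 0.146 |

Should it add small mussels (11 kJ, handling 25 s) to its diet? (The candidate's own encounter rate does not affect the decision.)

No

Current rate: (0.134×27 + 0.13×18 + 0.146×17)/(1 + 0.134×5.8 + 0.13×17 + 0.146×14) = 1.399 kJ/s.
small mussels: E/h = 11/25 = 0.44 kJ/s.
0.44 < 1.399, so adding small mussels would lower the average — exclude it.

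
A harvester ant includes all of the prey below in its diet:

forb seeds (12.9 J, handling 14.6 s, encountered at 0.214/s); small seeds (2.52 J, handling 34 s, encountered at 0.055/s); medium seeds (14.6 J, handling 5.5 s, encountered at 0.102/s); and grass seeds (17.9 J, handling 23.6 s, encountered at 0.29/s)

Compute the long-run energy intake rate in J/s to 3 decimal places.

R = (0.214×12.9 + 0.055×2.52 + 0.102×14.6 + 0.29×17.9) / (1 + 0.214×14.6 + 0.055×34 + 0.102×5.5 + 0.29×23.6) = 9.579/13.4 = 0.7149 J/s.

0.715 J/s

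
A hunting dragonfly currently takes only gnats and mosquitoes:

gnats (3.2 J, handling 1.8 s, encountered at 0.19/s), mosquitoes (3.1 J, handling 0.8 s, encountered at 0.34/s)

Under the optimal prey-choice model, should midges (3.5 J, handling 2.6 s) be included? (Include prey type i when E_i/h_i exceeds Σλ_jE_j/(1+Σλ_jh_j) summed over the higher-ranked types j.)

Yes

Intake rate on the current diet: R = (0.19×3.2 + 0.34×3.1) / (1 + 0.19×1.8 + 0.34×0.8) = 1.662/1.614 = 1.03 J/s.
Profitability of midges: 3.5/2.6 = 1.346 J/s.
1.346 > 1.03, so adding midges raises the average — include it.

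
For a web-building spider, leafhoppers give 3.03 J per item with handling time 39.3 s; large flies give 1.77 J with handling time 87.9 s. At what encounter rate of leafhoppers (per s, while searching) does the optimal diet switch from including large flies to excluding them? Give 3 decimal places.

0.009 per s

The zero-one rule: include large flies iff E₂/h₂ > λE₁/(1+λh₁). Equality gives the switch point.
λE₁h₂ = E₂ + λE₂h₁ ⇒ λ = E₂/(E₁h₂ − E₂h₁) = 1.77/(266.3 − 69.56) = 0.008995 per s.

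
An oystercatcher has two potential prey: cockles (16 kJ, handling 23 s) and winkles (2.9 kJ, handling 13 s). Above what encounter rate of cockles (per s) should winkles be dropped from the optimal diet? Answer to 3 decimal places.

Drop winkles once their profitability E₂/h₂ falls below the rate achievable on cockles alone: E₂/h₂ = λE₁/(1 + λh₁).
Solve for λ: λE₁h₂ = E₂(1 + λh₁) → λ(E₁h₂ − E₂h₁) = E₂ → λ = E₂/(E₁h₂ − E₂h₁).
λ = 2.9/(16×13 − 2.9×23) = 2.9/141.3 = 0.02052 per s.

0.021 per s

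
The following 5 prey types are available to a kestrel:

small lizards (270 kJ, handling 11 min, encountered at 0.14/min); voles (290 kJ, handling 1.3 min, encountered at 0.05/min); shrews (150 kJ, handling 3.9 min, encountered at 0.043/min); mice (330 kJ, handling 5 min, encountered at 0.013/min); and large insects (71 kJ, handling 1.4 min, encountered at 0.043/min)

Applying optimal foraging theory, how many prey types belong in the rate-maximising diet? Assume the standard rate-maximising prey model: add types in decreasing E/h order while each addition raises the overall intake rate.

5

Rank by E/h (kJ/min): voles 223, mice 66, large insects 50.7, shrews 38.5, small lizards 24.5. Include each in turn until the next type's E/h falls below the running intake rate.
Rate on top 1: 13.62. mice: 66 > 13.62 → include.
Rate on top 2: 16.63. large insects: 50.7 > 16.63 → include.
Rate on top 3: 18.35. shrews: 38.5 > 18.35 → include.
Rate on top 4: 20.84. small lizards: 24.5 > 20.84 → include.
Optimal diet: voles, mice, large insects, shrews, small lizards — 5 of 5 types.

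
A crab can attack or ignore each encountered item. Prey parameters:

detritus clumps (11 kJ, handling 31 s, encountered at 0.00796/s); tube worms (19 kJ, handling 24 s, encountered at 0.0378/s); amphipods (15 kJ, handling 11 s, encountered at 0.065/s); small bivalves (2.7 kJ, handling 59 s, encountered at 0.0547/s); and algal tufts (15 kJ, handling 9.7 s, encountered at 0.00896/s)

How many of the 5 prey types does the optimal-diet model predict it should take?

E/h in descending order: algal tufts 1.55, amphipods 1.36, tube worms 0.792, detritus clumps 0.355, small bivalves 0.0458 kJ/s. The optimal diet is the largest prefix of this list for which every included type satisfies E_i/h_i > R on the types above it.
Rate on top 1: 0.1237. amphipods: 1.36 > 0.1237 → include.
Rate on top 2: 0.6157. tube worms: 0.792 > 0.6157 → include.
Rate on top 3: 0.6746. detritus clumps: 0.355 < 0.6746 → exclude; stop.
Optimal diet: algal tufts, amphipods, tube worms — 3 of 5 types.

3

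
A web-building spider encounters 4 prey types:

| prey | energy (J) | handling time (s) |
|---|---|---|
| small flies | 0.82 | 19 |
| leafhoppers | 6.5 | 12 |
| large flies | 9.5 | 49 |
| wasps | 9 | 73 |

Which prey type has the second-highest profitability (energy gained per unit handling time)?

In descending order of E/h:
leafhoppers: 6.5/12 = 0.542 J/s
large flies: 9.5/49 = 0.194 J/s
wasps: 9/73 = 0.123 J/s
small flies: 0.82/19 = 0.0432 J/s

large flies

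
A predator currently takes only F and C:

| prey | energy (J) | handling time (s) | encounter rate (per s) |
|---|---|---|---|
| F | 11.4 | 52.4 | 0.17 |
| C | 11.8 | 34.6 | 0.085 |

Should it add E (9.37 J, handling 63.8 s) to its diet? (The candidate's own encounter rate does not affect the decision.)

No

Intake rate on the current diet: R = (0.17×11.4 + 0.085×11.8) / (1 + 0.17×52.4 + 0.085×34.6) = 2.941/12.85 = 0.2289 J/s.
E: E/h = 9.37/63.8 = 0.1469 J/s.
0.1469 < 0.2289, so adding E would lower the average — exclude it.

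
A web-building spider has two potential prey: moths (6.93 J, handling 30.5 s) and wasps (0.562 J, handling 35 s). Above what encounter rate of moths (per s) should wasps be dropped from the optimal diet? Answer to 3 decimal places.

0.002 per s

At the threshold, the rate on moths alone equals the profitability of wasps: λ·6.93/(1 + λ·30.5) = 0.562/35 = 0.01606.
Rearranging, λ(6.93 − 0.01606×30.5) = 0.01606, so λ = 0.01606/6.44 = 0.002493 per s.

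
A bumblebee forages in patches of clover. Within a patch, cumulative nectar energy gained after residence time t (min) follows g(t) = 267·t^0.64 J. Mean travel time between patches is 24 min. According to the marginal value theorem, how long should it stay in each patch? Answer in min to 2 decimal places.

42.67 min

Optimal t* satisfies g'(t*) = g(t*)/(T + t*).
g'(t) = 0.64·267·t^-0.36. Setting 0.64·267·t^-0.36 = 267·t^0.64/(24+t) gives 0.64(24+t) = t, so 0.36·t = 0.64×24.
t* = 0.64×24/0.36 = 42.67 min.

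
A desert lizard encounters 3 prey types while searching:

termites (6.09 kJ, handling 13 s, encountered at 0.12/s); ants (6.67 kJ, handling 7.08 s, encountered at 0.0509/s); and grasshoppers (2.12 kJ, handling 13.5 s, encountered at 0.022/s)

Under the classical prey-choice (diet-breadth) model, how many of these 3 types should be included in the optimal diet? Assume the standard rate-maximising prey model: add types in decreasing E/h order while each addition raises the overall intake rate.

2

E/h in descending order: ants 0.942, termites 0.468, grasshoppers 0.157 kJ/s. The optimal diet is the largest prefix of this list for which every included type satisfies E_i/h_i > R on the types above it.
Rate on top 1: 0.2496. termites: 0.468 > 0.2496 → include.
Rate on top 2: 0.3665. grasshoppers: 0.157 < 0.3665 → exclude; stop.
Optimal diet: ants, termites — 2 of 3 types.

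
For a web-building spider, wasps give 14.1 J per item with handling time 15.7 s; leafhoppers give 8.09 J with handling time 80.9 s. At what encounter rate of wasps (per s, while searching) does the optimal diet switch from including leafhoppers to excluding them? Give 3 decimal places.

0.008 per s

The zero-one rule: include leafhoppers iff E₂/h₂ > λE₁/(1+λh₁). Equality gives the switch point.
λE₁h₂ = E₂ + λE₂h₁ ⇒ λ = E₂/(E₁h₂ − E₂h₁) = 8.09/(1141 − 127) = 0.007981 per s.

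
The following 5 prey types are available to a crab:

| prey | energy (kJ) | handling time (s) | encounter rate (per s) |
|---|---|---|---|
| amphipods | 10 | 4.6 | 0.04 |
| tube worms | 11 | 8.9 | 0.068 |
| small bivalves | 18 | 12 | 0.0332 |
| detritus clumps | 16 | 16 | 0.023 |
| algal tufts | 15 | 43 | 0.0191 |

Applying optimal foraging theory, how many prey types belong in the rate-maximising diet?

E/h in descending order: amphipods 2.17, small bivalves 1.5, tube worms 1.24, detritus clumps 1, algal tufts 0.349 kJ/s. The optimal diet is the largest prefix of this list for which every included type satisfies E_i/h_i > R on the types above it.
Rate on top 1: 0.3378. small bivalves: 1.5 > 0.3378 → include.
Rate on top 2: 0.6304. tube worms: 1.24 > 0.6304 → include.
Rate on top 3: 0.798. detritus clumps: 1 > 0.798 → include.
Rate on top 4: 0.827. algal tufts: 0.349 < 0.827 → exclude; stop.
Optimal diet: amphipods, small bivalves, tube worms, detritus clumps — 4 of 5 types.

4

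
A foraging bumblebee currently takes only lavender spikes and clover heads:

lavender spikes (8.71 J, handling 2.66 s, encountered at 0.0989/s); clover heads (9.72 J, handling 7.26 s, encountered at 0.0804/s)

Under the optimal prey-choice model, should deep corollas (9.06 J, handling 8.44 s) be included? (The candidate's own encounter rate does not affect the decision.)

Current rate: (0.0989×8.71 + 0.0804×9.72)/(1 + 0.0989×2.66 + 0.0804×7.26) = 0.8896 J/s.
Profitability of deep corollas: 9.06/8.44 = 1.073 J/s.
Since 1.073 > R, including deep corollas increases the long-run rate.

Yes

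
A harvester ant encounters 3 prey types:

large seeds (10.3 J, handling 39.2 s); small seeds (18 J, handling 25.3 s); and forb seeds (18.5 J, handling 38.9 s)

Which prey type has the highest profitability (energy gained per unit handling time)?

small seeds

Profitability E/h (J/s): large seeds = 10.3/39.2 = 0.263, small seeds = 18/25.3 = 0.711, forb seeds = 18.5/38.9 = 0.476.
Ranked: small seeds > forb seeds > large seeds.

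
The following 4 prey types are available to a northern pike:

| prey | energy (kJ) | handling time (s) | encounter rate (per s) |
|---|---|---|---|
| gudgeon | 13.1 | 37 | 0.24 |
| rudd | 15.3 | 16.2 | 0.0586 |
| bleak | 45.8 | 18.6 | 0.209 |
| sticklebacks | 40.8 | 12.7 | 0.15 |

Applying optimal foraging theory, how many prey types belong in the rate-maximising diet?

Rank by E/h (kJ/s): sticklebacks 3.21, bleak 2.46, rudd 0.944, gudgeon 0.354. Include each in turn until the next type's E/h falls below the running intake rate.
Rate on top 1: 2.107. bleak: 2.46 > 2.107 → include.
Rate on top 2: 2.31. rudd: 0.944 < 2.31 → exclude; stop.
Optimal diet: sticklebacks, bleak — 2 of 4 types.

2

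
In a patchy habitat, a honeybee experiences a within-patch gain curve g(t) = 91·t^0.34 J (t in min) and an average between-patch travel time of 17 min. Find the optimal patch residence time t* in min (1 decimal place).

8.8 min

Maximise g(t)/(T+t): set derivative to zero → g'(t)(T+t) = g(t).
g'(t) = 0.34·91·t^-0.66. Setting 0.34·91·t^-0.66 = 91·t^0.34/(17+t) gives 0.34(17+t) = t, so 0.66·t = 0.34×17.
t* = 0.34×17/0.66 = 8.758 min.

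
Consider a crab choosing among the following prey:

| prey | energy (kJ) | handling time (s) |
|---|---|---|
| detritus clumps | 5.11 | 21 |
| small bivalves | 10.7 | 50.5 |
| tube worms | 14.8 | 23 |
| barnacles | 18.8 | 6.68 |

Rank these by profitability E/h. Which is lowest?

small bivalves

In descending order of E/h:
barnacles: 18.8/6.68 = 2.81 kJ/s
tube worms: 14.8/23 = 0.643 kJ/s
detritus clumps: 5.11/21 = 0.243 kJ/s
small bivalves: 10.7/50.5 = 0.212 kJ/s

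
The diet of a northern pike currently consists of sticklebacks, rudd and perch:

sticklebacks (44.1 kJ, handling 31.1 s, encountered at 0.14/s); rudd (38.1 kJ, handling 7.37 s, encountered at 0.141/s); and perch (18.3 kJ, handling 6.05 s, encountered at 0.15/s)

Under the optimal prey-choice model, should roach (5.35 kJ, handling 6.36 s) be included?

Intake rate on the current diet: R = (0.14×44.1 + 0.141×38.1 + 0.15×18.3) / (1 + 0.14×31.1 + 0.141×7.37 + 0.15×6.05) = 14.29/7.301 = 1.958 kJ/s.
Profitability of roach: 5.35/6.36 = 0.8412 kJ/s.
Since 0.8412 < R, time spent handling roach is better spent searching.

No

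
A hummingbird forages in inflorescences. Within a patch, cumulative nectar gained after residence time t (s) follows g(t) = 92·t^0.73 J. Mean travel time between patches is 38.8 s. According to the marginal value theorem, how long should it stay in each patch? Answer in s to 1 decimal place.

Maximise g(t)/(T+t): set derivative to zero → g'(t)(T+t) = g(t).
g'(t) = 0.73·92·t^-0.27. Setting 0.73·92·t^-0.27 = 92·t^0.73/(38.8+t) gives 0.73(38.8+t) = t, so 0.27·t = 0.73×38.8.
t* = 0.73×38.8/0.27 = 104.9 s.

104.9 s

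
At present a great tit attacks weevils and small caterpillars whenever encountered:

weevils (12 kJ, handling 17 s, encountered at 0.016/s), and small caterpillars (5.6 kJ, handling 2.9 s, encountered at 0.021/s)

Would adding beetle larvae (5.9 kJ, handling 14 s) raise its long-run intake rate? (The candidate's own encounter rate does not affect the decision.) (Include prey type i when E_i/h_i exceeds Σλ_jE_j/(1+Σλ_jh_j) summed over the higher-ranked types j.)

Current rate: (0.016×12 + 0.021×5.6)/(1 + 0.016×17 + 0.021×2.9) = 0.2323 kJ/s.
beetle larvae: E/h = 5.9/14 = 0.4214 kJ/s.
Since 0.4214 > R, including beetle larvae increases the long-run rate.

Yes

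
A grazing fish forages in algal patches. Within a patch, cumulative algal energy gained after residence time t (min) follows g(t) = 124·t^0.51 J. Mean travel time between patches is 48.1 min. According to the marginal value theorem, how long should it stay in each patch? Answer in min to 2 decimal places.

50.06 min

Maximise g(t)/(T+t): set derivative to zero → g'(t)(T+t) = g(t).
g'(t) = 0.51·124·t^-0.49. Setting 0.51·124·t^-0.49 = 124·t^0.51/(48.1+t) gives 0.51(48.1+t) = t, so 0.49·t = 0.51×48.1.
t* = 0.51×48.1/0.49 = 50.06 min.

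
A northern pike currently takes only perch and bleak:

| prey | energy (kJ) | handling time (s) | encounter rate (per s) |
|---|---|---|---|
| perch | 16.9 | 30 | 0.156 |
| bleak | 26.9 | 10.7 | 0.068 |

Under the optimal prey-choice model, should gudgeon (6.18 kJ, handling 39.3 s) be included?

Intake rate on the current diet: R = (0.156×16.9 + 0.068×26.9) / (1 + 0.156×30 + 0.068×10.7) = 4.466/6.408 = 0.6969 kJ/s.
gudgeon: E/h = 6.18/39.3 = 0.1573 kJ/s.
Since 0.1573 < R, time spent handling gudgeon is better spent searching.

No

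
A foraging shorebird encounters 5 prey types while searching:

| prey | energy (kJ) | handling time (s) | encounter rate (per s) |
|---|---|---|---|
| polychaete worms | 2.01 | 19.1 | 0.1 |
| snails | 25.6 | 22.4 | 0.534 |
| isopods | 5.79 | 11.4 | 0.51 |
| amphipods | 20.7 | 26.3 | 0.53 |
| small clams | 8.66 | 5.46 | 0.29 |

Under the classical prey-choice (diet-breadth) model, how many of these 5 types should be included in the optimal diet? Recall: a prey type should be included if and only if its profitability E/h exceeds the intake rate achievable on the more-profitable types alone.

2

E/h in descending order: small clams 1.59, snails 1.14, amphipods 0.787, isopods 0.508, polychaete worms 0.105 kJ/s. The optimal diet is the largest prefix of this list for which every included type satisfies E_i/h_i > R on the types above it.
Rate on top 1: 0.9721. snails: 1.14 > 0.9721 → include.
Rate on top 2: 1.113. amphipods: 0.787 < 1.113 → exclude; stop.
Optimal diet: small clams, snails — 2 of 5 types.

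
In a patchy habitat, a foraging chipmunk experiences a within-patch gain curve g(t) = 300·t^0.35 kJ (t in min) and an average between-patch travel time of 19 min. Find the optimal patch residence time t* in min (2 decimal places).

10.23 min

By the marginal value theorem, leave when the instantaneous gain rate g'(t) equals the habitat-wide average g(t)/(T + t).
g'(t) = 0.35·300·t^-0.65. Setting 0.35·300·t^-0.65 = 300·t^0.35/(19+t) gives 0.35(19+t) = t, so 0.65·t = 0.35×19.
t* = 0.35×19/0.65 = 10.23 min.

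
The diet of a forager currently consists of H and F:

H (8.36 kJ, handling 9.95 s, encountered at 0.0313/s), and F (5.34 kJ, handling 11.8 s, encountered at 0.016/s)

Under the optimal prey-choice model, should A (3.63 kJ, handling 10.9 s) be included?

Yes

On H and F alone, R = ΣλE/(1+Σλh) = 0.3471/1.5 = 0.2314 kJ/s.
A: E/h = 3.63/10.9 = 0.333 kJ/s.
Since 0.333 > R, including A increases the long-run rate.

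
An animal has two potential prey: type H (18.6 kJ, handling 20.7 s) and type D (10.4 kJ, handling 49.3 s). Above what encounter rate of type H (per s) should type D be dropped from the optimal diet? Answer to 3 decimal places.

Drop type D once their profitability E₂/h₂ falls below the rate achievable on type H alone: E₂/h₂ = λE₁/(1 + λh₁).
Solve for λ: λE₁h₂ = E₂(1 + λh₁) → λ(E₁h₂ − E₂h₁) = E₂ → λ = E₂/(E₁h₂ − E₂h₁).
λ = 10.4/(18.6×49.3 − 10.4×20.7) = 10.4/701.7 = 0.01482 per s.

0.015 per s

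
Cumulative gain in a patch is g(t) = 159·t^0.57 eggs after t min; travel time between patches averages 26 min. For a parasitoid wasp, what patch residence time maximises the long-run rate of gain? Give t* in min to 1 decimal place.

Maximise g(t)/(T+t): set derivative to zero → g'(t)(T+t) = g(t).
g'(t) = 0.57·159·t^-0.43. Setting 0.57·159·t^-0.43 = 159·t^0.57/(26+t) gives 0.57(26+t) = t, so 0.43·t = 0.57×26.
t* = 0.57×26/0.43 = 34.47 min.

34.5 min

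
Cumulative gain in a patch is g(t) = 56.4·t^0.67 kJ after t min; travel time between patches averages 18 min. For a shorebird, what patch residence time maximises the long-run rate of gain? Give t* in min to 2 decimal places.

Optimal t* satisfies g'(t*) = g(t*)/(T + t*).
g'(t) = 0.67·56.4·t^-0.33. Setting 0.67·56.4·t^-0.33 = 56.4·t^0.67/(18+t) gives 0.67(18+t) = t, so 0.33·t = 0.67×18.
t* = 0.67×18/0.33 = 36.55 min.

36.55 min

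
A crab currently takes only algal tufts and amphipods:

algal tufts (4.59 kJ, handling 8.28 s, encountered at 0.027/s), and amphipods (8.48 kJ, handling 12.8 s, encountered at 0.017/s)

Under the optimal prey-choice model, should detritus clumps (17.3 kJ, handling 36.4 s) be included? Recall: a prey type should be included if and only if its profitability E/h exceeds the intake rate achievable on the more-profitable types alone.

Yes

Current rate: (0.027×4.59 + 0.017×8.48)/(1 + 0.027×8.28 + 0.017×12.8) = 0.186 kJ/s.
Profitability of detritus clumps: 17.3/36.4 = 0.4753 kJ/s.
Since 0.4753 > R, including detritus clumps increases the long-run rate.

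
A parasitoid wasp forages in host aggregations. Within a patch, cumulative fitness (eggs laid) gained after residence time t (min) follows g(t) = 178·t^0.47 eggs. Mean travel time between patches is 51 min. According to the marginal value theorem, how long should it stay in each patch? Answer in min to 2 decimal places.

Maximise g(t)/(T+t): set derivative to zero → g'(t)(T+t) = g(t).
g'(t) = 0.47·178·t^-0.53. Setting 0.47·178·t^-0.53 = 178·t^0.47/(51+t) gives 0.47(51+t) = t, so 0.53·t = 0.47×51.
t* = 0.47×51/0.53 = 45.23 min.

45.23 min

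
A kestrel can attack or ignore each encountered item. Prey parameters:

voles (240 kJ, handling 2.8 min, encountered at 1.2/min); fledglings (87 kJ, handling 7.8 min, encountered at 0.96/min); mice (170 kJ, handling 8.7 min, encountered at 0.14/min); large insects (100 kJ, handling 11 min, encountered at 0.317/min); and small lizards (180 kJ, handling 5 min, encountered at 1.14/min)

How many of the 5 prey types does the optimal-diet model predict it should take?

1

Rank by E/h (kJ/min): voles 85.7, small lizards 36, mice 19.5, fledglings 11.2, large insects 9.09. Include each in turn until the next type's E/h falls below the running intake rate.
Rate on top 1: 66.06. small lizards: 36 < 66.06 → exclude; stop.
Optimal diet: voles — 1 of 5 types.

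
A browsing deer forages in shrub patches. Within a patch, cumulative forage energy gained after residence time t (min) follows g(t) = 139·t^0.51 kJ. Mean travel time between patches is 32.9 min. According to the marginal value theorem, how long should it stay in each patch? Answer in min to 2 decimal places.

34.24 min

Optimal t* satisfies g'(t*) = g(t*)/(T + t*).
g'(t) = 0.51·139·t^-0.49. Setting 0.51·139·t^-0.49 = 139·t^0.51/(32.9+t) gives 0.51(32.9+t) = t, so 0.49·t = 0.51×32.9.
t* = 0.51×32.9/0.49 = 34.24 min.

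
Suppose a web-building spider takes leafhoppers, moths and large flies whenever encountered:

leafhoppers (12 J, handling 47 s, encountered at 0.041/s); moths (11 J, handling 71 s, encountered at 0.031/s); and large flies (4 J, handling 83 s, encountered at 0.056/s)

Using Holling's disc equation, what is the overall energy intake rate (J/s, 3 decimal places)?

0.108 J/s

Energy encountered per unit search time: 0.041×12 + 0.031×11 + 0.056×4 = 1.057 J/s.
Handling time per unit search time: 0.041×47 + 0.031×71 + 0.056×83 = 8.776.
Rate = 1.057/(1 + 8.776) = 0.1081 J/s.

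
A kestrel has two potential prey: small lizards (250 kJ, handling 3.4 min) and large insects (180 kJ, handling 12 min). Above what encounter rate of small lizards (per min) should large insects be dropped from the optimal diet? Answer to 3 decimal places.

Drop large insects once their profitability E₂/h₂ falls below the rate achievable on small lizards alone: E₂/h₂ = λE₁/(1 + λh₁).
Solve for λ: λE₁h₂ = E₂(1 + λh₁) → λ(E₁h₂ − E₂h₁) = E₂ → λ = E₂/(E₁h₂ − E₂h₁).
λ = 180/(250×12 − 180×3.4) = 180/2388 = 0.07538 per min.

0.075 per min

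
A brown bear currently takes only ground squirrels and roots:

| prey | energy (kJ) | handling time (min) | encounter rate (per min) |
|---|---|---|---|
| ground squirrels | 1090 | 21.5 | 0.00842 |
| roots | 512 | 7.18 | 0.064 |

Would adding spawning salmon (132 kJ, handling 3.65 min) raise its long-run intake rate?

Current rate: (0.00842×1090 + 0.064×512)/(1 + 0.00842×21.5 + 0.064×7.18) = 25.57 kJ/min.
spawning salmon: E/h = 132/3.65 = 36.16 kJ/min.
Since 36.16 > R, including spawning salmon increases the long-run rate.

Yes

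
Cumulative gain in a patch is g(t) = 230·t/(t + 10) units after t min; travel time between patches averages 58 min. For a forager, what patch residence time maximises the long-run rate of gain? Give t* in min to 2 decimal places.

Maximise g(t)/(T+t): set derivative to zero → g'(t)(T+t) = g(t).
g'(t) = 230·10/(t + 10)². Setting 230·10/(t+10)² = 230t/[(t+10)(58+t)] gives 10(58+t) = t(t+10), so t² = 10×58 = 580.
t* = √580 = 24.08 min.

24.08 min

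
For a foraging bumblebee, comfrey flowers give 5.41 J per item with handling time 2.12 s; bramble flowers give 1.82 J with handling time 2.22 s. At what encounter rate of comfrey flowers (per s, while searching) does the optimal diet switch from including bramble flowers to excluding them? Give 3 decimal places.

At the threshold, the rate on comfrey flowers alone equals the profitability of bramble flowers: λ·5.41/(1 + λ·2.12) = 1.82/2.22 = 0.8198.
Rearranging, λ(5.41 − 0.8198×2.12) = 0.8198, so λ = 0.8198/3.672 = 0.2233 per s.

0.223 per s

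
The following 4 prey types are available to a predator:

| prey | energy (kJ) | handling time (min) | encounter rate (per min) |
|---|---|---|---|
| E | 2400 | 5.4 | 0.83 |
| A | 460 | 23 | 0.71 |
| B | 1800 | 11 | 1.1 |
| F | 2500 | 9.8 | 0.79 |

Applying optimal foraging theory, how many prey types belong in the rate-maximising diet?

Profitabilities (E/h, kJ/min): E 444, F 255, B 164, A 20. Add prey in this order while the next type's profitability exceeds the intake rate on those already taken.
Rate on top 1: 363.4. F: 255 < 363.4 → exclude; stop.
Optimal diet: E — 1 of 4 types.

1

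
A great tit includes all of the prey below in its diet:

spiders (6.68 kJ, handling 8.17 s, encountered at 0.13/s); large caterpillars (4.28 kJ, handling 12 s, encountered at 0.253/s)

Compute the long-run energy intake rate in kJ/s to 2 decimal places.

R = Σλ_iE_i / (1 + Σλ_ih_i)
Numerator: 0.13×6.68 + 0.253×4.28 = 1.951
Denominator: 1 + 0.13×8.17 + 0.253×12 = 5.098
R = 1.951/5.098 = 0.3827 kJ/s

0.38 kJ/s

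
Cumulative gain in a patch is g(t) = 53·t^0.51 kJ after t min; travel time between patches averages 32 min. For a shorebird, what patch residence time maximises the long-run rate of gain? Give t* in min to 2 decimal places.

33.31 min

By the marginal value theorem, leave when the instantaneous gain rate g'(t) equals the habitat-wide average g(t)/(T + t).
g'(t) = 0.51·53·t^-0.49. Setting 0.51·53·t^-0.49 = 53·t^0.51/(32+t) gives 0.51(32+t) = t, so 0.49·t = 0.51×32.
t* = 0.51×32/0.49 = 33.31 min.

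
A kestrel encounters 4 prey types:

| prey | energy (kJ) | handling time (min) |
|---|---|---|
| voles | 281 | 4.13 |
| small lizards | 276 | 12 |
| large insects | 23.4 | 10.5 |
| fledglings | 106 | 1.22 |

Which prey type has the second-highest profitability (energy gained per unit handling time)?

Profitability E/h (kJ/min): voles = 281/4.13 = 68, small lizards = 276/12 = 23, large insects = 23.4/10.5 = 2.23, fledglings = 106/1.22 = 86.9.
Ranked: fledglings > voles > small lizards > large insects.

voles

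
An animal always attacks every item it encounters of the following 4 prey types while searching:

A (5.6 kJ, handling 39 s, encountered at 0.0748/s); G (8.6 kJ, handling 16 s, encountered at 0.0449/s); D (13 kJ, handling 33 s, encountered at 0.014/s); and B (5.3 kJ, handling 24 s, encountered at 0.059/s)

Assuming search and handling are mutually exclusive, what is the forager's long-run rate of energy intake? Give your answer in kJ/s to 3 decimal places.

0.200 kJ/s

Energy encountered per unit search time: 0.0748×5.6 + 0.0449×8.6 + 0.014×13 + 0.059×5.3 = 1.3 kJ/s.
Handling time per unit search time: 0.0748×39 + 0.0449×16 + 0.014×33 + 0.059×24 = 5.514.
Rate = 1.3/(1 + 5.514) = 0.1995 kJ/s.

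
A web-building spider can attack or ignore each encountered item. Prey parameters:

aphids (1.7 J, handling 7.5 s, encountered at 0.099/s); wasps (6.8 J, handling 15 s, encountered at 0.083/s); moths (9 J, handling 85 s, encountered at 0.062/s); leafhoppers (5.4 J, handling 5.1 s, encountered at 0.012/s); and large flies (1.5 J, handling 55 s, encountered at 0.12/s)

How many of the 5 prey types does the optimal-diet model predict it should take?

2

E/h in descending order: leafhoppers 1.06, wasps 0.453, aphids 0.227, moths 0.106, large flies 0.0273 J/s. The optimal diet is the largest prefix of this list for which every included type satisfies E_i/h_i > R on the types above it.
Rate on top 1: 0.06106. wasps: 0.453 > 0.06106 → include.
Rate on top 2: 0.2728. aphids: 0.227 < 0.2728 → exclude; stop.
Optimal diet: leafhoppers, wasps — 2 of 5 types.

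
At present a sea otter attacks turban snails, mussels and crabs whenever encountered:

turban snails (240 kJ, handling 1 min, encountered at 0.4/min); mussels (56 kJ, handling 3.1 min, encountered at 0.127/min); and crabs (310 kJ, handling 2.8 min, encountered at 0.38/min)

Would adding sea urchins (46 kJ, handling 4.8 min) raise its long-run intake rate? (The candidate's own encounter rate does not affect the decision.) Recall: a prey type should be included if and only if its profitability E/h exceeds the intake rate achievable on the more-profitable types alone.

Current rate: (0.4×240 + 0.127×56 + 0.38×310)/(1 + 0.4×1 + 0.127×3.1 + 0.38×2.8) = 77.3 kJ/min.
Profitability of sea urchins: 46/4.8 = 9.583 kJ/min.
9.583 < 77.3, so adding sea urchins would lower the average — exclude it.

No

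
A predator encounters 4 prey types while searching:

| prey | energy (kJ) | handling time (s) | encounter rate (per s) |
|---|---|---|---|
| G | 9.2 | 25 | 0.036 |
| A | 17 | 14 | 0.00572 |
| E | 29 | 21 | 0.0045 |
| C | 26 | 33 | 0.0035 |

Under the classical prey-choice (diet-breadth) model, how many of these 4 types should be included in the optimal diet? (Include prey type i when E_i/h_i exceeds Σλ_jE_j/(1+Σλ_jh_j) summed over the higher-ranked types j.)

Rank by E/h (kJ/s): E 1.38, A 1.21, C 0.788, G 0.368. Include each in turn until the next type's E/h falls below the running intake rate.
Rate on top 1: 0.1192. A: 1.21 > 0.1192 → include.
Rate on top 2: 0.1939. C: 0.788 > 0.1939 → include.
Rate on top 3: 0.2471. G: 0.368 > 0.2471 → include.
Optimal diet: E, A, C, G — 4 of 4 types.

4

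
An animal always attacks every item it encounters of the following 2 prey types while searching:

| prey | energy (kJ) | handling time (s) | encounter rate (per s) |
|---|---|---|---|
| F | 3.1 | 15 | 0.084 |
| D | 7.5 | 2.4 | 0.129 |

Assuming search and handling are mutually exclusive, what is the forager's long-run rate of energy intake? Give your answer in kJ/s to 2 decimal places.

R = (0.084×3.1 + 0.129×7.5) / (1 + 0.084×15 + 0.129×2.4) = 1.228/2.57 = 0.4779 kJ/s.

0.48 kJ/s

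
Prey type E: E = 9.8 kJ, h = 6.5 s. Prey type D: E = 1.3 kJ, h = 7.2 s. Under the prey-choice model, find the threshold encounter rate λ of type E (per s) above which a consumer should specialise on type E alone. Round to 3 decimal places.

0.021 per s

At the threshold, the rate on type E alone equals the profitability of type D: λ·9.8/(1 + λ·6.5) = 1.3/7.2 = 0.1806.
Rearranging, λ(9.8 − 0.1806×6.5) = 0.1806, so λ = 0.1806/8.626 = 0.02093 per s.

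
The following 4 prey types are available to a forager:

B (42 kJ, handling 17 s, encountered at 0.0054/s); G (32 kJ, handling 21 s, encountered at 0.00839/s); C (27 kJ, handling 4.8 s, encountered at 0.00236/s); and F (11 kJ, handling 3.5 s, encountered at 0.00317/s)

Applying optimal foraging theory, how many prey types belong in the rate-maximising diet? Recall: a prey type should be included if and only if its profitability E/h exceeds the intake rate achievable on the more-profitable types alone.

4

E/h in descending order: C 5.62, F 3.14, B 2.47, G 1.52 kJ/s. The optimal diet is the largest prefix of this list for which every included type satisfies E_i/h_i > R on the types above it.
Rate on top 1: 0.06301. F: 3.14 > 0.06301 → include.
Rate on top 2: 0.09643. B: 2.47 > 0.09643 → include.
Rate on top 3: 0.292. G: 1.52 > 0.292 → include.
Optimal diet: C, F, B, G — 4 of 4 types.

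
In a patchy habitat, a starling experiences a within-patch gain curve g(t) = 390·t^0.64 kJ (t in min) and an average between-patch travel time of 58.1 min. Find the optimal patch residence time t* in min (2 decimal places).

Maximise g(t)/(T+t): set derivative to zero → g'(t)(T+t) = g(t).
g'(t) = 0.64·390·t^-0.36. Setting 0.64·390·t^-0.36 = 390·t^0.64/(58.1+t) gives 0.64(58.1+t) = t, so 0.36·t = 0.64×58.1.
t* = 0.64×58.1/0.36 = 103.3 min.

103.29 min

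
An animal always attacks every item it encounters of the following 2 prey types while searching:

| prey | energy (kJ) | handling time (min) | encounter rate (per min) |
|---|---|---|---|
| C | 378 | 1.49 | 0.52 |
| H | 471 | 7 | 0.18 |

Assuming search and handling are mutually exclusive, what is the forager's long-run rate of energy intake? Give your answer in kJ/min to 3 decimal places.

Energy encountered per unit search time: 0.52×378 + 0.18×471 = 281.3 kJ/min.
Handling time per unit search time: 0.52×1.49 + 0.18×7 = 2.035.
Rate = 281.3/(1 + 2.035) = 92.7 kJ/min.

92.705 kJ/min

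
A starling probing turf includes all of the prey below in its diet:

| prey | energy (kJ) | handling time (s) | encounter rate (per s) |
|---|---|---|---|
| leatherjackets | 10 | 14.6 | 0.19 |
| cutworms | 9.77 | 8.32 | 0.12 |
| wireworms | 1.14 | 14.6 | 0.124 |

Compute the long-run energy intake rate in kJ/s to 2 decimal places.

R = (0.19×10 + 0.12×9.77 + 0.124×1.14) / (1 + 0.19×14.6 + 0.12×8.32 + 0.124×14.6) = 3.214/6.583 = 0.4882 kJ/s.

0.49 kJ/s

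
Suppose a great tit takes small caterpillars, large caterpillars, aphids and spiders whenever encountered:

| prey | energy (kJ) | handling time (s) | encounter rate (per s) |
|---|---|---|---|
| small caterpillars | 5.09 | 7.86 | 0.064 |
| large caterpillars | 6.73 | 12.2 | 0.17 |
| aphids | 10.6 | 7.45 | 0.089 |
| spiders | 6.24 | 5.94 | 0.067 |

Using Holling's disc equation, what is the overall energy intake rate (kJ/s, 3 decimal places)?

R = Σλ_iE_i / (1 + Σλ_ih_i)
Numerator: 0.064×5.09 + 0.17×6.73 + 0.089×10.6 + 0.067×6.24 = 2.831
Denominator: 1 + 0.064×7.86 + 0.17×12.2 + 0.089×7.45 + 0.067×5.94 = 4.638
R = 2.831/4.638 = 0.6105 kJ/s

0.610 kJ/s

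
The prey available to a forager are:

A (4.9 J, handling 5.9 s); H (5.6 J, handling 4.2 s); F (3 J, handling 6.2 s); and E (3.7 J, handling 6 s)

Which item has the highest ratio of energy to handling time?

H

In descending order of E/h:
H: 5.6/4.2 = 1.33 J/s
A: 4.9/5.9 = 0.831 J/s
E: 3.7/6 = 0.617 J/s
F: 3/6.2 = 0.484 J/s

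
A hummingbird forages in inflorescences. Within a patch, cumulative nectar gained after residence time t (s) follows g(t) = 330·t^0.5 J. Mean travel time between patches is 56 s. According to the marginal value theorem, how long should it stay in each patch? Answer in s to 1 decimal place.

56.0 s

Maximise g(t)/(T+t): set derivative to zero → g'(t)(T+t) = g(t).
g'(t) = 0.5·330·t^-0.5. Setting 0.5·330·t^-0.5 = 330·t^0.5/(56+t) gives 0.5(56+t) = t, so 0.50·t = 0.5×56.
t* = 0.5×56/0.50 = 56 s.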